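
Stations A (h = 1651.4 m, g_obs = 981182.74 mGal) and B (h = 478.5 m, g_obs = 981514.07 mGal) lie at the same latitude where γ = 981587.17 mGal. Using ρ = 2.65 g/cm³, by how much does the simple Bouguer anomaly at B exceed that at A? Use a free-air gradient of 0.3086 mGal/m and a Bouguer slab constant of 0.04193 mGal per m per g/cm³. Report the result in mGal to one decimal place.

Δg_SB(A) = 981182.74 − 981587.17 + 0.3086×1651.4 − 0.04193×2.65×1651.4 = -78.30 mGal
Δg_SB(B) = 981514.07 − 981587.17 + 0.3086×478.5 − 0.04193×2.65×478.5 = 21.40 mGal
Difference = 21.40 − (-78.30) = 99.70 mGal

99.7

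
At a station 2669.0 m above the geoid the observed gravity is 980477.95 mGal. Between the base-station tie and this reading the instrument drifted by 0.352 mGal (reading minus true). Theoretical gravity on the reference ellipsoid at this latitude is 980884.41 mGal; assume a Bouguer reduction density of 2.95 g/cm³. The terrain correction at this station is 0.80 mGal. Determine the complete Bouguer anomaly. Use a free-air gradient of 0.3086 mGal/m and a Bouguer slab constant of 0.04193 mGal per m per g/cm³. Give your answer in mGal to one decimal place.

Drift-corrected reading = 980477.95 − (0.352) = 980477.598 mGal
Free-air correction = 0.3086 × 2669.0 = 823.65 mGal
Free-air anomaly = 980477.598 − 980884.41 + (823.65) = 416.838 mGal
Bouguer slab correction = 0.04193 × 2.95 × 2669.0 = 330.14 mGal
Simple Bouguer anomaly = 416.838 − (330.14) = 86.698 mGal
Complete Bouguer anomaly = 86.698 + 0.80 = 87.498 mGal

87.5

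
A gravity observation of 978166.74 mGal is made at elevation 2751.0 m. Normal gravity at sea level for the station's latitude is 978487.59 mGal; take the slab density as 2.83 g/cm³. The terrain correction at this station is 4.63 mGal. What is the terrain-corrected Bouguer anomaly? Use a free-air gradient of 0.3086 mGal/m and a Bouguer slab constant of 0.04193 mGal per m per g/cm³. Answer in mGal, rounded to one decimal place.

206.3

Free-air correction = 0.3086 × 2751.0 = 848.96 mGal
Free-air anomaly = 978166.74 − 978487.59 + (848.96) = 528.11 mGal
Bouguer slab correction = 0.04193 × 2.83 × 2751.0 = 326.44 mGal
Simple Bouguer anomaly = 528.11 − (326.44) = 201.67 mGal
Complete Bouguer anomaly = 201.67 + 4.63 = 206.30 mGal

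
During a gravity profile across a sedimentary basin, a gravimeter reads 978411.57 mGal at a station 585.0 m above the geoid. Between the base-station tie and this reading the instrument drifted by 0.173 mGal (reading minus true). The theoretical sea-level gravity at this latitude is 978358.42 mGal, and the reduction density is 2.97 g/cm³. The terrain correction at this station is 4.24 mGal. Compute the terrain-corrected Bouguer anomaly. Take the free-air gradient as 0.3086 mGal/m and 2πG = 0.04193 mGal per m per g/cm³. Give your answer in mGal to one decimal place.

Drift-corrected reading = 978411.57 − (0.173) = 978411.397 mGal
Free-air correction = 0.3086 × 585.0 = 180.53 mGal
Free-air anomaly = 978411.397 − 978358.42 + (180.53) = 233.507 mGal
Bouguer slab correction = 0.04193 × 2.97 × 585.0 = 72.85 mGal
Simple Bouguer anomaly = 233.507 − (72.85) = 160.657 mGal
Complete Bouguer anomaly = 160.657 + 4.24 = 164.897 mGal

164.9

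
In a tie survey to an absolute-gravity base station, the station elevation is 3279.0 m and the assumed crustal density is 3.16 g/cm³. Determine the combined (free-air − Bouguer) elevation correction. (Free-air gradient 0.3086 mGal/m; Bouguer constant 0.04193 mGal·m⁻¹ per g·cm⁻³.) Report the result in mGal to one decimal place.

Combined gradient = 0.3086 − 0.04193 × 3.16 = 0.1761012 mGal/m
Combined elevation correction = 0.1761012 × 3279.0 = 577.4 mGal

577.4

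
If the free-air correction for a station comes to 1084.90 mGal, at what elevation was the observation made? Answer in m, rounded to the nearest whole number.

h = 1084.90 / 0.3086 = 3515.55 m

3516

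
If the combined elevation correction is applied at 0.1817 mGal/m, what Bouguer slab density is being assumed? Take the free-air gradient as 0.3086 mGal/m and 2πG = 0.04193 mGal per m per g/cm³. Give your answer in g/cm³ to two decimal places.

3.03

0.1817 = 0.3086 − 0.04193 × ρ
ρ = (0.3086 − 0.1817) / 0.04193 = 3.03 g/cm³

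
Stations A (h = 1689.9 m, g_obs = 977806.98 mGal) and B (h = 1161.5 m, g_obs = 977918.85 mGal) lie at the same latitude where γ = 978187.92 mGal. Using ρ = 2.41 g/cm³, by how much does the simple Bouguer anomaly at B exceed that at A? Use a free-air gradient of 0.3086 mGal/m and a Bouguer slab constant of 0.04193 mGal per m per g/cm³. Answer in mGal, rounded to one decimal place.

Δg_SB(A) = 977806.98 − 978187.92 + 0.3086×1689.9 − 0.04193×2.41×1689.9 = -30.20 mGal
Δg_SB(B) = 977918.85 − 978187.92 + 0.3086×1161.5 − 0.04193×2.41×1161.5 = -28.00 mGal
Difference = -28.00 − (-30.20) = 2.20 mGal

2.2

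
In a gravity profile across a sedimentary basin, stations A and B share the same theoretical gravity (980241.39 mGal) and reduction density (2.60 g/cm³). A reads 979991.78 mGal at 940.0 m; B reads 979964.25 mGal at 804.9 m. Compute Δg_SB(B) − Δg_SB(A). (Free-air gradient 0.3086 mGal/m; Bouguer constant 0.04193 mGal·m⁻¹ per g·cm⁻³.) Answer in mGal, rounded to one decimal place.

Δg_SB(A) = 979991.78 − 980241.39 + 0.3086×940.0 − 0.04193×2.60×940.0 = -62.00 mGal
Δg_SB(B) = 979964.25 − 980241.39 + 0.3086×804.9 − 0.04193×2.60×804.9 = -116.50 mGal
Difference = -116.50 − (-62.00) = -54.50 mGal

-54.5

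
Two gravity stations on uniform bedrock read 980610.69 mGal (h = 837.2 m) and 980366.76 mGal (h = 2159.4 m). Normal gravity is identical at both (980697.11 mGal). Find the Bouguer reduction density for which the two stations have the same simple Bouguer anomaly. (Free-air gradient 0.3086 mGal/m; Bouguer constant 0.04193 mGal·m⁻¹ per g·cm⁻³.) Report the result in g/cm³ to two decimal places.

Δg_obs = 980366.76 − 980610.69 = -243.93 mGal over Δh = 2159.4 − 837.2 = 1322.2 m
Equal Bouguer anomalies ⇒ Δg_obs + (0.3086 − 0.04193ρ)·Δh = 0
0.3086 − 0.04193ρ = −Δg_obs/Δh = 0.18449
ρ = (0.3086 − 0.18449) / 0.04193 = 2.96 g/cm³

2.96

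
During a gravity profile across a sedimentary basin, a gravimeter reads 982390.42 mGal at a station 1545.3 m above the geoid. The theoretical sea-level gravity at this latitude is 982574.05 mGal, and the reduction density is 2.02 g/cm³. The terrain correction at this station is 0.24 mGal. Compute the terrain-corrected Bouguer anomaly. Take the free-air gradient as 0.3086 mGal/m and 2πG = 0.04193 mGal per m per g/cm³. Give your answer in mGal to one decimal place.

Free-air correction = 0.3086 × 1545.3 = 476.88 mGal
Free-air anomaly = 982390.42 − 982574.05 + (476.88) = 293.25 mGal
Bouguer slab correction = 0.04193 × 2.02 × 1545.3 = 130.88 mGal
Simple Bouguer anomaly = 293.25 − (130.88) = 162.37 mGal
Complete Bouguer anomaly = 162.37 + 0.24 = 162.61 mGal

162.6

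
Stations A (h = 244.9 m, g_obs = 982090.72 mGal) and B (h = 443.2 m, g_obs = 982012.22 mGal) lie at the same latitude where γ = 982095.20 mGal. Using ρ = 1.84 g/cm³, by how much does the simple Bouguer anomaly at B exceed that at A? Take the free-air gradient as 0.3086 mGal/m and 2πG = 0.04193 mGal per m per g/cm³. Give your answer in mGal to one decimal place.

Δg_SB(A) = 982090.72 − 982095.20 + 0.3086×244.9 − 0.04193×1.84×244.9 = 52.20 mGal
Δg_SB(B) = 982012.22 − 982095.20 + 0.3086×443.2 − 0.04193×1.84×443.2 = 19.60 mGal
Difference = 19.60 − (52.20) = -32.60 mGal

-32.6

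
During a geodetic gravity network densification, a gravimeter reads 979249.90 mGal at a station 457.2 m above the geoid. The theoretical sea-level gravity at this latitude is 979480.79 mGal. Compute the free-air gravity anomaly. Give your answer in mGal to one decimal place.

Free-air correction = 0.3086 × 457.2 = 141.09 mGal
Free-air anomaly = 979249.90 − 979480.79 + (141.09) = -89.80 mGal

-89.8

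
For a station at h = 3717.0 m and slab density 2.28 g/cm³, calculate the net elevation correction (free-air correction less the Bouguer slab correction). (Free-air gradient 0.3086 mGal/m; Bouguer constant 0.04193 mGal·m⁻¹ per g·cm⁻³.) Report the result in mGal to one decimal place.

Combined gradient = 0.3086 − 0.04193 × 2.28 = 0.2129996 mGal/m
Combined elevation correction = 0.2129996 × 3717.0 = 791.7 mGal

791.7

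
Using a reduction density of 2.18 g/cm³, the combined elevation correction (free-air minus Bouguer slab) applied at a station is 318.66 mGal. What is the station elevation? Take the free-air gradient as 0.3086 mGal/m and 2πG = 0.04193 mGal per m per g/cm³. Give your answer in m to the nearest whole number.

1467

Combined gradient = 0.3086 − 0.04193 × 2.18 = 0.2171926 mGal/m
h = 318.66 / 0.2171926 = 1467.18 m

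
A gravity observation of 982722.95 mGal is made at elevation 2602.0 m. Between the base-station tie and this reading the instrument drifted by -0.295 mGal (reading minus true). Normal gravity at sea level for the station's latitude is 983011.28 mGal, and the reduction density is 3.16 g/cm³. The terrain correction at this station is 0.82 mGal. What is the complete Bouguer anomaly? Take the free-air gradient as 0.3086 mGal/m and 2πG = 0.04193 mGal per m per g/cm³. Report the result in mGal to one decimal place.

171.0

Drift-corrected reading = 982722.95 − (-0.295) = 982723.245 mGal
Free-air correction = 0.3086 × 2602.0 = 802.98 mGal
Free-air anomaly = 982723.245 − 983011.28 + (802.98) = 514.945 mGal
Bouguer slab correction = 0.04193 × 3.16 × 2602.0 = 344.76 mGal
Simple Bouguer anomaly = 514.945 − (344.76) = 170.185 mGal
Complete Bouguer anomaly = 170.185 + 0.82 = 171.005 mGal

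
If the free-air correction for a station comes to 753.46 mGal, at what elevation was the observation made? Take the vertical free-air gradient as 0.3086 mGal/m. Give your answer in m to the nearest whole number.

h = 753.46 / 0.3086 = 2441.54 m

2442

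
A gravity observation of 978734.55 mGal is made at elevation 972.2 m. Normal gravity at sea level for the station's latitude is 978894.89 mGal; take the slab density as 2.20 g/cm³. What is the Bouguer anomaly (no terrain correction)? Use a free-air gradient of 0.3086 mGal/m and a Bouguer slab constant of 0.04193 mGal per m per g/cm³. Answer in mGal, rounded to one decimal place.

50.0

Free-air correction = 0.3086 × 972.2 = 300.02 mGal
Free-air anomaly = 978734.55 − 978894.89 + (300.02) = 139.68 mGal
Bouguer slab correction = 0.04193 × 2.20 × 972.2 = 89.68 mGal
Simple Bouguer anomaly = 139.68 − (89.68) = 50.00 mGal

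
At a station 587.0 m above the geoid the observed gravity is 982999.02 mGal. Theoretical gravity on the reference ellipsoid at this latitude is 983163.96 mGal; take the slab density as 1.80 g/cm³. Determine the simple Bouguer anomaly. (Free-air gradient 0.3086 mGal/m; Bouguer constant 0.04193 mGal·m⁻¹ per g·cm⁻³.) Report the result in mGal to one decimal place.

Free-air correction = 0.3086 × 587.0 = 181.15 mGal
Free-air anomaly = 982999.02 − 983163.96 + (181.15) = 16.21 mGal
Bouguer slab correction = 0.04193 × 1.80 × 587.0 = 44.30 mGal
Simple Bouguer anomaly = 16.21 − (44.30) = -28.09 mGal

-28.1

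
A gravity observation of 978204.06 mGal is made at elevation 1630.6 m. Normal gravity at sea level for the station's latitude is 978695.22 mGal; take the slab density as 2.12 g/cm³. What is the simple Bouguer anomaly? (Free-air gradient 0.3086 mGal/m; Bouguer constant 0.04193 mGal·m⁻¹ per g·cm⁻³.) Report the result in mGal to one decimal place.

Free-air correction = 0.3086 × 1630.6 = 503.20 mGal
Free-air anomaly = 978204.06 − 978695.22 + (503.20) = 12.04 mGal
Bouguer slab correction = 0.04193 × 2.12 × 1630.6 = 144.95 mGal
Simple Bouguer anomaly = 12.04 − (144.95) = -132.91 mGal

-132.9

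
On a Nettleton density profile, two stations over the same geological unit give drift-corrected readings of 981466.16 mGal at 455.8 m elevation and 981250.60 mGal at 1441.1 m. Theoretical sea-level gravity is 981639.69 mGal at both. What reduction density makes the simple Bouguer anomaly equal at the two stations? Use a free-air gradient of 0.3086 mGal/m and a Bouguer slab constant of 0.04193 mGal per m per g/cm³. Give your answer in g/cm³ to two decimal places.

2.14

Δg_obs = 981250.60 − 981466.16 = -215.56 mGal over Δh = 1441.1 − 455.8 = 985.3 m
Equal Bouguer anomalies ⇒ Δg_obs + (0.3086 − 0.04193ρ)·Δh = 0
0.3086 − 0.04193ρ = −Δg_obs/Δh = 0.21878
ρ = (0.3086 − 0.21878) / 0.04193 = 2.14 g/cm³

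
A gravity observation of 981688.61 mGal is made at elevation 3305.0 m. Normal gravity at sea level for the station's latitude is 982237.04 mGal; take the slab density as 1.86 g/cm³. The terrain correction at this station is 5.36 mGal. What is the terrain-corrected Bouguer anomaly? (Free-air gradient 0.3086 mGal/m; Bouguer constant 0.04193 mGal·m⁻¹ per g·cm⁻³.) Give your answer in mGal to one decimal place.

219.1

Free-air correction = 0.3086 × 3305.0 = 1019.92 mGal
Free-air anomaly = 981688.61 − 982237.04 + (1019.92) = 471.49 mGal
Bouguer slab correction = 0.04193 × 1.86 × 3305.0 = 257.76 mGal
Simple Bouguer anomaly = 471.49 − (257.76) = 213.73 mGal
Complete Bouguer anomaly = 213.73 + 5.36 = 219.09 mGal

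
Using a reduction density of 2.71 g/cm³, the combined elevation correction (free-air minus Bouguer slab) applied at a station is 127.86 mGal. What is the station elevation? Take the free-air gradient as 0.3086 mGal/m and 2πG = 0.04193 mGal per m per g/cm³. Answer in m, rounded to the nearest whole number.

Combined gradient = 0.3086 − 0.04193 × 2.71 = 0.1949697 mGal/m
h = 127.86 / 0.1949697 = 655.79 m

656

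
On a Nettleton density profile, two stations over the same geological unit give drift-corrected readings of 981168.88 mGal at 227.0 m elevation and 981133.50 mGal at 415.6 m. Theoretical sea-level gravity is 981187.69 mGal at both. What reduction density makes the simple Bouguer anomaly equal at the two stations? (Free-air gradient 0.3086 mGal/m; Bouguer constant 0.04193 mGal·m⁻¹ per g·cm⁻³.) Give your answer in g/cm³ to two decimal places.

2.89

Δg_obs = 981133.50 − 981168.88 = -35.38 mGal over Δh = 415.6 − 227.0 = 188.6 m
Equal Bouguer anomalies ⇒ Δg_obs + (0.3086 − 0.04193ρ)·Δh = 0
0.3086 − 0.04193ρ = −Δg_obs/Δh = 0.18759
ρ = (0.3086 − 0.18759) / 0.04193 = 2.89 g/cm³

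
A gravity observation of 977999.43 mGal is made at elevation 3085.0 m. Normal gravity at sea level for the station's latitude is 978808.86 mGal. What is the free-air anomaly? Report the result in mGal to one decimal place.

142.6

Free-air correction = 0.3086 × 3085.0 = 952.03 mGal
Free-air anomaly = 977999.43 − 978808.86 + (952.03) = 142.60 mGal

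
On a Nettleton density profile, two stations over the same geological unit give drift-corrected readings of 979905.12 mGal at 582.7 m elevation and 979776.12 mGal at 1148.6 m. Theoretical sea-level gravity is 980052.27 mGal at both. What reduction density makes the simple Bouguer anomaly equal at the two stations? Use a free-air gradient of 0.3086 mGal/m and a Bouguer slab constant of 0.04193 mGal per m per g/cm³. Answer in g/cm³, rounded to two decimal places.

Δg_obs = 979776.12 − 979905.12 = -129.00 mGal over Δh = 1148.6 − 582.7 = 565.9 m
Equal Bouguer anomalies ⇒ Δg_obs + (0.3086 − 0.04193ρ)·Δh = 0
0.3086 − 0.04193ρ = −Δg_obs/Δh = 0.22796
ρ = (0.3086 − 0.22796) / 0.04193 = 1.92 g/cm³

1.92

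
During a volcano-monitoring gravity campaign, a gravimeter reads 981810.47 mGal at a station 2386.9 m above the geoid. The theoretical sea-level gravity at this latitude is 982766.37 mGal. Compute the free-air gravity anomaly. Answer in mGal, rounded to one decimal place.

Free-air correction = 0.3086 × 2386.9 = 736.60 mGal
Free-air anomaly = 981810.47 − 982766.37 + (736.60) = -219.30 mGal

-219.3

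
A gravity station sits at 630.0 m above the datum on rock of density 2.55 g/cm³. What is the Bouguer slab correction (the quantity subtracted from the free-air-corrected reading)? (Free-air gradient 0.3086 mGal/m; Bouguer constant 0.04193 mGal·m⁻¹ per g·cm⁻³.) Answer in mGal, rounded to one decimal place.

Bouguer slab correction = 0.04193 × 2.55 × 630.0 = 67.4 mGal

67.4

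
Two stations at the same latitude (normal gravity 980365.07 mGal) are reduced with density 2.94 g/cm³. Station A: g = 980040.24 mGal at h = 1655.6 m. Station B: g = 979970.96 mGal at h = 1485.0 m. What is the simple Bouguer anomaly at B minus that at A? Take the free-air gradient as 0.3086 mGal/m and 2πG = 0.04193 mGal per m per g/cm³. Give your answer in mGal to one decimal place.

-100.9

Δg_SB(A) = 980040.24 − 980365.07 + 0.3086×1655.6 − 0.04193×2.94×1655.6 = -18.00 mGal
Δg_SB(B) = 979970.96 − 980365.07 + 0.3086×1485.0 − 0.04193×2.94×1485.0 = -118.90 mGal
Difference = -118.90 − (-18.00) = -100.90 mGal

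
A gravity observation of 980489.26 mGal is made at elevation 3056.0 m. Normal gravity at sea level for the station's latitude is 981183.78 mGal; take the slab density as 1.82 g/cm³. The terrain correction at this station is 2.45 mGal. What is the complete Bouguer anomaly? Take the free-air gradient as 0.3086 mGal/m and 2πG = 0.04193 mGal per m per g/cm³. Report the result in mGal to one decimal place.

Free-air correction = 0.3086 × 3056.0 = 943.08 mGal
Free-air anomaly = 980489.26 − 981183.78 + (943.08) = 248.56 mGal
Bouguer slab correction = 0.04193 × 1.82 × 3056.0 = 233.21 mGal
Simple Bouguer anomaly = 248.56 − (233.21) = 15.35 mGal
Complete Bouguer anomaly = 15.35 + 2.45 = 17.80 mGal

17.8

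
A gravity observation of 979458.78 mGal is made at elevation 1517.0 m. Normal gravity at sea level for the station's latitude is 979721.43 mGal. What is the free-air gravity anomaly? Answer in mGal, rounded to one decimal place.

205.5

Free-air correction = 0.3086 × 1517.0 = 468.15 mGal
Free-air anomaly = 979458.78 − 979721.43 + (468.15) = 205.50 mGal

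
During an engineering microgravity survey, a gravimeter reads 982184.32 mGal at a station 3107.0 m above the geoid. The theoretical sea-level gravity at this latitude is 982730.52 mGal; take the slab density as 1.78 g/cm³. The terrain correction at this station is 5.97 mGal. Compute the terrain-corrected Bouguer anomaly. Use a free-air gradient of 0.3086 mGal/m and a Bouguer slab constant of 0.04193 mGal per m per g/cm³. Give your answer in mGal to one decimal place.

186.7

Free-air correction = 0.3086 × 3107.0 = 958.82 mGal
Free-air anomaly = 982184.32 − 982730.52 + (958.82) = 412.62 mGal
Bouguer slab correction = 0.04193 × 1.78 × 3107.0 = 231.89 mGal
Simple Bouguer anomaly = 412.62 − (231.89) = 180.73 mGal
Complete Bouguer anomaly = 180.73 + 5.97 = 186.70 mGal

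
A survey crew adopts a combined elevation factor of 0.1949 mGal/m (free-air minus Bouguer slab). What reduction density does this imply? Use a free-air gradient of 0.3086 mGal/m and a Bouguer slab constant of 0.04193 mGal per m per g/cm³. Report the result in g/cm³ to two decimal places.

2.71

0.1949 = 0.3086 − 0.04193 × ρ
ρ = (0.3086 − 0.1949) / 0.04193 = 2.71 g/cm³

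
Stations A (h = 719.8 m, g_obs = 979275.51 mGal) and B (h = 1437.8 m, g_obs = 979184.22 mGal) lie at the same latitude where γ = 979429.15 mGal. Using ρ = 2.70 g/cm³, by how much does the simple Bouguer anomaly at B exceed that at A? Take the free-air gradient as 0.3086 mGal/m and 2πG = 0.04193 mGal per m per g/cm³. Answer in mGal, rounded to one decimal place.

Δg_SB(A) = 979275.51 − 979429.15 + 0.3086×719.8 − 0.04193×2.70×719.8 = -13.00 mGal
Δg_SB(B) = 979184.22 − 979429.15 + 0.3086×1437.8 − 0.04193×2.70×1437.8 = 36.00 mGal
Difference = 36.00 − (-13.00) = 49.00 mGal

49.0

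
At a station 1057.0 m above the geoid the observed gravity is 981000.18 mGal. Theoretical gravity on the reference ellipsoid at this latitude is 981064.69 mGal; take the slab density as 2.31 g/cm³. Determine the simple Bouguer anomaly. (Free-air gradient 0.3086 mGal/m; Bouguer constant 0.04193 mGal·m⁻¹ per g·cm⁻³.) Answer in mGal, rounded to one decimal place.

Free-air correction = 0.3086 × 1057.0 = 326.19 mGal
Free-air anomaly = 981000.18 − 981064.69 + (326.19) = 261.68 mGal
Bouguer slab correction = 0.04193 × 2.31 × 1057.0 = 102.38 mGal
Simple Bouguer anomaly = 261.68 − (102.38) = 159.30 mGal

159.3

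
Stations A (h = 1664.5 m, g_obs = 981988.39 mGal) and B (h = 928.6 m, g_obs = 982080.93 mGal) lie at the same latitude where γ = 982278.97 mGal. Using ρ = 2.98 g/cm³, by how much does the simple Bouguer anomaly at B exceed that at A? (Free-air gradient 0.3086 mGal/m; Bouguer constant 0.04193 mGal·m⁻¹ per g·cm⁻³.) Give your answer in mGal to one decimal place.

Δg_SB(A) = 981988.39 − 982278.97 + 0.3086×1664.5 − 0.04193×2.98×1664.5 = 15.10 mGal
Δg_SB(B) = 982080.93 − 982278.97 + 0.3086×928.6 − 0.04193×2.98×928.6 = -27.50 mGal
Difference = -27.50 − (15.10) = -42.60 mGal

-42.6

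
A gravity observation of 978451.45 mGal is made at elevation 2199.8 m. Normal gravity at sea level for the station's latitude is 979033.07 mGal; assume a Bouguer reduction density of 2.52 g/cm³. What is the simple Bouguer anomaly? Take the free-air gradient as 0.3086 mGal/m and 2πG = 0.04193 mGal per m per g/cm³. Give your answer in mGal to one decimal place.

Free-air correction = 0.3086 × 2199.8 = 678.86 mGal
Free-air anomaly = 978451.45 − 979033.07 + (678.86) = 97.24 mGal
Bouguer slab correction = 0.04193 × 2.52 × 2199.8 = 232.44 mGal
Simple Bouguer anomaly = 97.24 − (232.44) = -135.20 mGal

-135.2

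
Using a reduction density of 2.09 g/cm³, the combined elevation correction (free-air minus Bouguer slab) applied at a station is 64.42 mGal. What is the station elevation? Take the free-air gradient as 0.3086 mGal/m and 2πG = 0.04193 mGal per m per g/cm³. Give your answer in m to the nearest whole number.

292

Combined gradient = 0.3086 − 0.04193 × 2.09 = 0.2209663 mGal/m
h = 64.42 / 0.2209663 = 291.54 m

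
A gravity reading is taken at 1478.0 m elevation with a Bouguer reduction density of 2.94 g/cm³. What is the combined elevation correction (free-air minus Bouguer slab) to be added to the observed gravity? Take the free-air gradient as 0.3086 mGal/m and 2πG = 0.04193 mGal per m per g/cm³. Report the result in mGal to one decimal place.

273.9

Combined gradient = 0.3086 − 0.04193 × 2.94 = 0.1853258 mGal/m
Combined elevation correction = 0.1853258 × 1478.0 = 273.9 mGal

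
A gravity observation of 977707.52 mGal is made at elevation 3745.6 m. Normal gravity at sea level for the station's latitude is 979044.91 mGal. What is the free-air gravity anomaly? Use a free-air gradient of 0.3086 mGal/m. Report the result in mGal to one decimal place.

Free-air correction = 0.3086 × 3745.6 = 1155.89 mGal
Free-air anomaly = 977707.52 − 979044.91 + (1155.89) = -181.50 mGal

-181.5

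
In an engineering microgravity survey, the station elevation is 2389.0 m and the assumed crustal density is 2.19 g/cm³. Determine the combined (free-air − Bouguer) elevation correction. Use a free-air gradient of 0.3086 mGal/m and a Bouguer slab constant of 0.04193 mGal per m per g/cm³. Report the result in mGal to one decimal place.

Combined gradient = 0.3086 − 0.04193 × 2.19 = 0.2167733 mGal/m
Combined elevation correction = 0.2167733 × 2389.0 = 517.9 mGal

517.9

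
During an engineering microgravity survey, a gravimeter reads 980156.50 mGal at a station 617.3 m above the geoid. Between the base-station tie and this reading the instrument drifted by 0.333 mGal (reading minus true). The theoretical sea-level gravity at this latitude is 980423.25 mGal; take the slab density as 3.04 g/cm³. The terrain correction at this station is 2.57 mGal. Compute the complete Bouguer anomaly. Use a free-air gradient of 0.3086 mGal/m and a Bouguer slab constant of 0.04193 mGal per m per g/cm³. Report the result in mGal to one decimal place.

Drift-corrected reading = 980156.50 − (0.333) = 980156.167 mGal
Free-air correction = 0.3086 × 617.3 = 190.50 mGal
Free-air anomaly = 980156.167 − 980423.25 + (190.50) = -76.583 mGal
Bouguer slab correction = 0.04193 × 3.04 × 617.3 = 78.69 mGal
Simple Bouguer anomaly = -76.583 − (78.69) = -155.273 mGal
Complete Bouguer anomaly = -155.273 + 2.57 = -152.703 mGal

-152.7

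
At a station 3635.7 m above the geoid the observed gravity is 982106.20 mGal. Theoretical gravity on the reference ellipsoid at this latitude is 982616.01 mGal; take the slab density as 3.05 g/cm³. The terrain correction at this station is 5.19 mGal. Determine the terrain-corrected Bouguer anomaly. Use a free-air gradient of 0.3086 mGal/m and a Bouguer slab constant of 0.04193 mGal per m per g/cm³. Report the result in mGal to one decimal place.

152.4

Free-air correction = 0.3086 × 3635.7 = 1121.98 mGal
Free-air anomaly = 982106.20 − 982616.01 + (1121.98) = 612.17 mGal
Bouguer slab correction = 0.04193 × 3.05 × 3635.7 = 464.96 mGal
Simple Bouguer anomaly = 612.17 − (464.96) = 147.21 mGal
Complete Bouguer anomaly = 147.21 + 5.19 = 152.40 mGal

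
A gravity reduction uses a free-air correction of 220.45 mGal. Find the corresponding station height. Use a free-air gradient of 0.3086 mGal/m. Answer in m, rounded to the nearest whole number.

714

h = 220.45 / 0.3086 = 714.36 m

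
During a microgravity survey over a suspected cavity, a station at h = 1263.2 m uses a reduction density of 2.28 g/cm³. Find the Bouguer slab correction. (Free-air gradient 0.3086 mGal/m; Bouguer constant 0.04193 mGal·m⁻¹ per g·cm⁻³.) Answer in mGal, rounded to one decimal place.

120.8

Bouguer slab correction = 0.04193 × 2.28 × 1263.2 = 120.8 mGal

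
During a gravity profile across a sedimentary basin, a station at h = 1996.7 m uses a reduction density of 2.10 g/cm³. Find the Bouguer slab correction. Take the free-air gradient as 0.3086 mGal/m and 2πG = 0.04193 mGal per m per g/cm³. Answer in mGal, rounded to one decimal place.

Bouguer slab correction = 0.04193 × 2.10 × 1996.7 = 175.8 mGal

175.8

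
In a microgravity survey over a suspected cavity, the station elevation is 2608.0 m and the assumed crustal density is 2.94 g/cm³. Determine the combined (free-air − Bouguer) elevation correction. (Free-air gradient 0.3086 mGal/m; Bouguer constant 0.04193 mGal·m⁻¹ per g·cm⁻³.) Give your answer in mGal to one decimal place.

483.3

Combined gradient = 0.3086 − 0.04193 × 2.94 = 0.1853258 mGal/m
Combined elevation correction = 0.1853258 × 2608.0 = 483.3 mGal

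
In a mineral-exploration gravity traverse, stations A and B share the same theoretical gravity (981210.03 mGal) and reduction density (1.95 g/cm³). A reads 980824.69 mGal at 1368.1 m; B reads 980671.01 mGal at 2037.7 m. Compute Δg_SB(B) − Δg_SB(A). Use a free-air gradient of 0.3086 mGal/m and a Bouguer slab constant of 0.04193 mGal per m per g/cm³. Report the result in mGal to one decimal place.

-1.8

Δg_SB(A) = 980824.69 − 981210.03 + 0.3086×1368.1 − 0.04193×1.95×1368.1 = -75.00 mGal
Δg_SB(B) = 980671.01 − 981210.03 + 0.3086×2037.7 − 0.04193×1.95×2037.7 = -76.80 mGal
Difference = -76.80 − (-75.00) = -1.80 mGal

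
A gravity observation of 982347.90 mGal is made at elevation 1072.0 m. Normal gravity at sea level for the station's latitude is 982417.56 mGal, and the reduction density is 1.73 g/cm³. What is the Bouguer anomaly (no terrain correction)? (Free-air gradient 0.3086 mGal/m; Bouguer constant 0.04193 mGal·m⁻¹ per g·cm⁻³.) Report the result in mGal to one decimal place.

183.4

Free-air correction = 0.3086 × 1072.0 = 330.82 mGal
Free-air anomaly = 982347.90 − 982417.56 + (330.82) = 261.16 mGal
Bouguer slab correction = 0.04193 × 1.73 × 1072.0 = 77.76 mGal
Simple Bouguer anomaly = 261.16 − (77.76) = 183.40 mGal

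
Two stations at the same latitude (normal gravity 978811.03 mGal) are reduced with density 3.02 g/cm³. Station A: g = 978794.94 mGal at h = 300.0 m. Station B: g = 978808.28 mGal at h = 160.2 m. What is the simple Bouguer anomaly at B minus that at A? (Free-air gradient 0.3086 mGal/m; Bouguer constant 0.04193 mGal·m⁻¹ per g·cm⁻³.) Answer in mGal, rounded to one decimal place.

Δg_SB(A) = 978794.94 − 978811.03 + 0.3086×300.0 − 0.04193×3.02×300.0 = 38.50 mGal
Δg_SB(B) = 978808.28 − 978811.03 + 0.3086×160.2 − 0.04193×3.02×160.2 = 26.40 mGal
Difference = 26.40 − (38.50) = -12.10 mGal

-12.1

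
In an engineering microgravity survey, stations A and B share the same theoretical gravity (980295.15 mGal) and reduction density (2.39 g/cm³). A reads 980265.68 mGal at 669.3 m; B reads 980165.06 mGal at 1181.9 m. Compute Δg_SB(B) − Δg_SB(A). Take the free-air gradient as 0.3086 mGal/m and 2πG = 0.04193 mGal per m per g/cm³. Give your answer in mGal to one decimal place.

Δg_SB(A) = 980265.68 − 980295.15 + 0.3086×669.3 − 0.04193×2.39×669.3 = 110.00 mGal
Δg_SB(B) = 980165.06 − 980295.15 + 0.3086×1181.9 − 0.04193×2.39×1181.9 = 116.20 mGal
Difference = 116.20 − (110.00) = 6.20 mGal

6.2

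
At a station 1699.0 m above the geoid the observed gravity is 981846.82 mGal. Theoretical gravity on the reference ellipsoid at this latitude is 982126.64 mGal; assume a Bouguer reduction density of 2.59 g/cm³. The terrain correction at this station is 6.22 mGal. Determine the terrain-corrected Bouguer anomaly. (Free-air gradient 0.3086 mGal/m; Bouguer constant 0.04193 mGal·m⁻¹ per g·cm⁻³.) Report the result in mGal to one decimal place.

66.2

Free-air correction = 0.3086 × 1699.0 = 524.31 mGal
Free-air anomaly = 981846.82 − 982126.64 + (524.31) = 244.49 mGal
Bouguer slab correction = 0.04193 × 2.59 × 1699.0 = 184.51 mGal
Simple Bouguer anomaly = 244.49 − (184.51) = 59.98 mGal
Complete Bouguer anomaly = 59.98 + 6.22 = 66.20 mGal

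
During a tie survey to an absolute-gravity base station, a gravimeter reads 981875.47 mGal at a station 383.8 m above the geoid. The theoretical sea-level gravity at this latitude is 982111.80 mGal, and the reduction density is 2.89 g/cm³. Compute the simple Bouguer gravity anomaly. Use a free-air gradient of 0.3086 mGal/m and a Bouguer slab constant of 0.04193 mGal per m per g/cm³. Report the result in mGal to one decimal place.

-164.4

Free-air correction = 0.3086 × 383.8 = 118.44 mGal
Free-air anomaly = 981875.47 − 982111.80 + (118.44) = -117.89 mGal
Bouguer slab correction = 0.04193 × 2.89 × 383.8 = 46.51 mGal
Simple Bouguer anomaly = -117.89 − (46.51) = -164.40 mGal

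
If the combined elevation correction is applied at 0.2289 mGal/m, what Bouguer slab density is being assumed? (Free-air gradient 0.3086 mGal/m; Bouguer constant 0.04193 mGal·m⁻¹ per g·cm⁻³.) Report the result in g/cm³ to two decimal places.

0.2289 = 0.3086 − 0.04193 × ρ
ρ = (0.3086 − 0.2289) / 0.04193 = 1.90 g/cm³

1.90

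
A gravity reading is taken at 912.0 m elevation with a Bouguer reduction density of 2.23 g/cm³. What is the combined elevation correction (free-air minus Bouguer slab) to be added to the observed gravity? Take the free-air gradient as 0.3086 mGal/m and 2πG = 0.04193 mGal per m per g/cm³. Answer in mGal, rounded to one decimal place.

Combined gradient = 0.3086 − 0.04193 × 2.23 = 0.2150961 mGal/m
Combined elevation correction = 0.2150961 × 912.0 = 196.2 mGal

196.2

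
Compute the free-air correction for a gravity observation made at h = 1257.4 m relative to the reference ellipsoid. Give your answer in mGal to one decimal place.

Free-air correction = 0.3086 × 1257.4 = 388.0 mGal

388.0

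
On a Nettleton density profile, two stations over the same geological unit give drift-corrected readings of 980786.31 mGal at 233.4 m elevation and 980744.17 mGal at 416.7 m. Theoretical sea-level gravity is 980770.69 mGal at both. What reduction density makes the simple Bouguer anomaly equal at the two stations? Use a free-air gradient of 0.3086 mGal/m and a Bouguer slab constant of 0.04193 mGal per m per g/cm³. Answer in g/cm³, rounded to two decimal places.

1.88

Δg_obs = 980744.17 − 980786.31 = -42.14 mGal over Δh = 416.7 − 233.4 = 183.3 m
Equal Bouguer anomalies ⇒ Δg_obs + (0.3086 − 0.04193ρ)·Δh = 0
0.3086 − 0.04193ρ = −Δg_obs/Δh = 0.22990
ρ = (0.3086 − 0.22990) / 0.04193 = 1.88 g/cm³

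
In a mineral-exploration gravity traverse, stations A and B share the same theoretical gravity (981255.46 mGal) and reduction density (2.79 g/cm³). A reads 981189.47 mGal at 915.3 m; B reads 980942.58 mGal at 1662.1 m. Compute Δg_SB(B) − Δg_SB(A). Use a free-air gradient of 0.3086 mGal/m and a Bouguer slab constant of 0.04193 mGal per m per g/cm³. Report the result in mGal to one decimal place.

-103.8

Δg_SB(A) = 981189.47 − 981255.46 + 0.3086×915.3 − 0.04193×2.79×915.3 = 109.40 mGal
Δg_SB(B) = 980942.58 − 981255.46 + 0.3086×1662.1 − 0.04193×2.79×1662.1 = 5.60 mGal
Difference = 5.60 − (109.40) = -103.80 mGal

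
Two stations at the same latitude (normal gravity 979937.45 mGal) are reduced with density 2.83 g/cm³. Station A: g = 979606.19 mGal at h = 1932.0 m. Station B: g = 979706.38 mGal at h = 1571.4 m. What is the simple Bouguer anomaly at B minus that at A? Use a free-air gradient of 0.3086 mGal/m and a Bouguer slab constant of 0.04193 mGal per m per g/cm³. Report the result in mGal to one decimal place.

31.7

Δg_SB(A) = 979606.19 − 979937.45 + 0.3086×1932.0 − 0.04193×2.83×1932.0 = 35.70 mGal
Δg_SB(B) = 979706.38 − 979937.45 + 0.3086×1571.4 − 0.04193×2.83×1571.4 = 67.40 mGal
Difference = 67.40 − (35.70) = 31.70 mGal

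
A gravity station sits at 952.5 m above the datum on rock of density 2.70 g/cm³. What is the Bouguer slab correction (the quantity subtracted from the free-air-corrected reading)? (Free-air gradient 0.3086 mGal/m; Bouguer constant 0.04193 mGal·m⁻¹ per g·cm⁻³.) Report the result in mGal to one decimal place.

107.8

Bouguer slab correction = 0.04193 × 2.70 × 952.5 = 107.8 mGal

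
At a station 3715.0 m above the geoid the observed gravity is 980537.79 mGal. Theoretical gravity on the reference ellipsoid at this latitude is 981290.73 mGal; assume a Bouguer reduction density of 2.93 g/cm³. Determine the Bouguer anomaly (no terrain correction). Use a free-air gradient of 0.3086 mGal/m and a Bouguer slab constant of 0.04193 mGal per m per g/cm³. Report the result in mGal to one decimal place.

-62.9

Free-air correction = 0.3086 × 3715.0 = 1146.45 mGal
Free-air anomaly = 980537.79 − 981290.73 + (1146.45) = 393.51 mGal
Bouguer slab correction = 0.04193 × 2.93 × 3715.0 = 456.41 mGal
Simple Bouguer anomaly = 393.51 − (456.41) = -62.90 mGal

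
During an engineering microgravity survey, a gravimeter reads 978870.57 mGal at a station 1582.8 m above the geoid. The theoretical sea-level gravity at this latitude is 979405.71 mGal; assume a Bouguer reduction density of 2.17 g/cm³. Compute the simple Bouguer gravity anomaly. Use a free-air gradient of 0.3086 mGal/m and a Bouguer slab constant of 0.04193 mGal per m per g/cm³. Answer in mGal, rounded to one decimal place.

Free-air correction = 0.3086 × 1582.8 = 488.45 mGal
Free-air anomaly = 978870.57 − 979405.71 + (488.45) = -46.69 mGal
Bouguer slab correction = 0.04193 × 2.17 × 1582.8 = 144.02 mGal
Simple Bouguer anomaly = -46.69 − (144.02) = -190.71 mGal

-190.7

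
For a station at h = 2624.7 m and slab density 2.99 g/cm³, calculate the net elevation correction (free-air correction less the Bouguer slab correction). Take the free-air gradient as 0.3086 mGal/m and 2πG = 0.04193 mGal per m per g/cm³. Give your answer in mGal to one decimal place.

480.9

Combined gradient = 0.3086 − 0.04193 × 2.99 = 0.1832293 mGal/m
Combined elevation correction = 0.1832293 × 2624.7 = 480.9 mGal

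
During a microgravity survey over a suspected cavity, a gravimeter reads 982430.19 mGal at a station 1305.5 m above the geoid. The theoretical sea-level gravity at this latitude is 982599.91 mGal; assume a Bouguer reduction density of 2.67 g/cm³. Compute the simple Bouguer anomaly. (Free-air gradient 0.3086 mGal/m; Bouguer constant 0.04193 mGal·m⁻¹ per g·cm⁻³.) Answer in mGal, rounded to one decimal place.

Free-air correction = 0.3086 × 1305.5 = 402.88 mGal
Free-air anomaly = 982430.19 − 982599.91 + (402.88) = 233.16 mGal
Bouguer slab correction = 0.04193 × 2.67 × 1305.5 = 146.15 mGal
Simple Bouguer anomaly = 233.16 − (146.15) = 87.01 mGal

87.0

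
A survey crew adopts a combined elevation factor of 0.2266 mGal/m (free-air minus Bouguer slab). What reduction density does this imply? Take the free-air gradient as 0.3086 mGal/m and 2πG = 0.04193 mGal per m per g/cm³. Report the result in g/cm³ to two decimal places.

1.96

0.2266 = 0.3086 − 0.04193 × ρ
ρ = (0.3086 − 0.2266) / 0.04193 = 1.96 g/cm³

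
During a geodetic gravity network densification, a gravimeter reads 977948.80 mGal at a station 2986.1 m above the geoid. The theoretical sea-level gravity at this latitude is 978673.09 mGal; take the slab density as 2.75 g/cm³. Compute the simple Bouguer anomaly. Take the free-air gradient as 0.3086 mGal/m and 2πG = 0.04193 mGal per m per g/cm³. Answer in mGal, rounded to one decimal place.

-147.1

Free-air correction = 0.3086 × 2986.1 = 921.51 mGal
Free-air anomaly = 977948.80 − 978673.09 + (921.51) = 197.22 mGal
Bouguer slab correction = 0.04193 × 2.75 × 2986.1 = 344.32 mGal
Simple Bouguer anomaly = 197.22 − (344.32) = -147.10 mGal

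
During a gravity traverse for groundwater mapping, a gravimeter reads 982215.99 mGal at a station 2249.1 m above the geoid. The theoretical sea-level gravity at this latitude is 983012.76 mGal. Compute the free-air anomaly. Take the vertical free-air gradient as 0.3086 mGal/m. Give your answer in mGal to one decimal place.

Free-air correction = 0.3086 × 2249.1 = 694.07 mGal
Free-air anomaly = 982215.99 − 983012.76 + (694.07) = -102.70 mGal

-102.7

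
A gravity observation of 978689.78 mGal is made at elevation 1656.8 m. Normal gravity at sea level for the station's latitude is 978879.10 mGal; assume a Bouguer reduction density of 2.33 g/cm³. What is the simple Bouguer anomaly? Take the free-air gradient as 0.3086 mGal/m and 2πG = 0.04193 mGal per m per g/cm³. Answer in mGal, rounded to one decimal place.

160.1

Free-air correction = 0.3086 × 1656.8 = 511.29 mGal
Free-air anomaly = 978689.78 − 978879.10 + (511.29) = 321.97 mGal
Bouguer slab correction = 0.04193 × 2.33 × 1656.8 = 161.86 mGal
Simple Bouguer anomaly = 321.97 − (161.86) = 160.11 mGal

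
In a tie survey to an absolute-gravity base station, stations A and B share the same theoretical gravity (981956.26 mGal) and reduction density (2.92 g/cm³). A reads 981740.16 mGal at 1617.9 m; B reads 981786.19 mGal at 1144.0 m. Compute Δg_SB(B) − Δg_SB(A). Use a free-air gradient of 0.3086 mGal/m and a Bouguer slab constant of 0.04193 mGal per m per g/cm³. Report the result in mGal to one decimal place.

-42.2

Δg_SB(A) = 981740.16 − 981956.26 + 0.3086×1617.9 − 0.04193×2.92×1617.9 = 85.10 mGal
Δg_SB(B) = 981786.19 − 981956.26 + 0.3086×1144.0 − 0.04193×2.92×1144.0 = 42.90 mGal
Difference = 42.90 − (85.10) = -42.20 mGal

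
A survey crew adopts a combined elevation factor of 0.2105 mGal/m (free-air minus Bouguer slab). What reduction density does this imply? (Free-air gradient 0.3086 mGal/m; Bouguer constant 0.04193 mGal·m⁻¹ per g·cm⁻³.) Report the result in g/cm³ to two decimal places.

2.34

0.2105 = 0.3086 − 0.04193 × ρ
ρ = (0.3086 − 0.2105) / 0.04193 = 2.34 g/cm³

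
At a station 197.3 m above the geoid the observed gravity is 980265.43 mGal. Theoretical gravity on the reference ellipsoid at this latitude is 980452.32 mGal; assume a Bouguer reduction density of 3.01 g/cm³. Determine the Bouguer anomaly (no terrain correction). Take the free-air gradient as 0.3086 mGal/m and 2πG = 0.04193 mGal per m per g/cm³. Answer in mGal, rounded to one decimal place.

-150.9

Free-air correction = 0.3086 × 197.3 = 60.89 mGal
Free-air anomaly = 980265.43 − 980452.32 + (60.89) = -126.00 mGal
Bouguer slab correction = 0.04193 × 3.01 × 197.3 = 24.90 mGal
Simple Bouguer anomaly = -126.00 − (24.90) = -150.90 mGal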